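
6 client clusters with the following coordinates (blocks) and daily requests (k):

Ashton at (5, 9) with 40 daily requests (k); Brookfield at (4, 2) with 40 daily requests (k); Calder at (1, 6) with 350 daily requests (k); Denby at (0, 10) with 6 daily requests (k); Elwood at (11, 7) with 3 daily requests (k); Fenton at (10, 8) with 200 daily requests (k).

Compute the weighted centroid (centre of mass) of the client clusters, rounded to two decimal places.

(4.29, 6.61)

The minimiser of Σwᵢ‖p−pᵢ‖² is the weighted centroid p* = (Σwᵢpᵢ)/(Σwᵢ).
Σwᵢ = 639.
Σwᵢxᵢ = 40·5 + 40·4 + 350·1 + 6·0 + 3·11 + 200·10 = 2743.
Σwᵢyᵢ = 40·9 + 40·2 + 350·6 + 6·10 + 3·7 + 200·8 = 4221.
x* = 2743/639 = 4.29, y* = 4221/639 = 6.61.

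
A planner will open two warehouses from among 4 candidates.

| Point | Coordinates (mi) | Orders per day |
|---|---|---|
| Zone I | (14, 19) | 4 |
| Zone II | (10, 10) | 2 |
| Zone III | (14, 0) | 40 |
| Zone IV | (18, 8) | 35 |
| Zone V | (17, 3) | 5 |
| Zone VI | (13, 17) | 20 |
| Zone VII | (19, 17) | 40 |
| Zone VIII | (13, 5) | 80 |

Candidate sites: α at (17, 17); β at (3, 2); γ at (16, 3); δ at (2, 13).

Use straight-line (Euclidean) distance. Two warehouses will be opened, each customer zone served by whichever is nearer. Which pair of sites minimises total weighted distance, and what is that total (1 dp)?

Evaluate every pair (each demand assigned to the nearer of the two):
  {α, γ}: total = 819.0
  {γ, δ}: total = 1503.7
  {β, γ}: total = 1568.2
  {α, β}: total = 1863.6
  {α, δ}: total = 2280.9
  {β, δ}: total = 2921.5
Best pair: {α, γ} with total 819.0.

{α, γ}, total 819.0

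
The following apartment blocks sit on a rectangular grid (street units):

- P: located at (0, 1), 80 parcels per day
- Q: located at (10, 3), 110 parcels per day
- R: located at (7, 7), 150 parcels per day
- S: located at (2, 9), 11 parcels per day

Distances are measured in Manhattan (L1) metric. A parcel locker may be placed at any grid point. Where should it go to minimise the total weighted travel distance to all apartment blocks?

Manhattan distance separates: Σwᵢ(|x−xᵢ|+|y−yᵢ|) = Σwᵢ|x−xᵢ| + Σwᵢ|y−yᵢ|, so x and y are optimised independently as 1-D weighted medians.
Total weight W = 351; half = 175.5.
x-coordinate, sorted with cumulative weight:
  x=0 (P, w=80) cum 80
  x=2 (S, w=11) cum 91
  x=7 (R, w=150) cum 241  ← median
  x=10 (Q, w=110) cum 351
⇒ x* = 7
y-coordinate, sorted with cumulative weight:
  y=1 (P, w=80) cum 80
  y=3 (Q, w=110) cum 190  ← median
  y=7 (R, w=150) cum 340
  y=9 (S, w=11) cum 351
⇒ y* = 3

(7, 3)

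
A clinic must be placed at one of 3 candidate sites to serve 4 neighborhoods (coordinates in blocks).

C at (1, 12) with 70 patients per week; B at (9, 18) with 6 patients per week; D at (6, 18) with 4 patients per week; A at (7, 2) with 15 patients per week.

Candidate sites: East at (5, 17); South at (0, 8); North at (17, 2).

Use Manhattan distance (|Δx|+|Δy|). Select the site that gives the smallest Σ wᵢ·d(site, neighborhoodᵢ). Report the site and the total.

South, total 723 blocks

Total weighted distance at each candidate:
  East (5, 17): total = 923
  South (0, 8): total = 723
  North (17, 2): total = 2222
Minimum is at South with total 723 blocks.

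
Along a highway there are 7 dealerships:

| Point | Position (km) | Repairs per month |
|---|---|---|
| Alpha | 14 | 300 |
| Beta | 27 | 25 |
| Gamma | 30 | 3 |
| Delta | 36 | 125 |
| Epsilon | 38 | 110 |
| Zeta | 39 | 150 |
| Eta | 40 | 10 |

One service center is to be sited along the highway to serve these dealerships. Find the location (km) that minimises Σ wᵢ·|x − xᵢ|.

x = 36

For a sum of weighted absolute distances on a line, the optimum is the weighted median (not the mean). Total weight W = 723; half-weight = 361.5.
Sort by position and accumulate weight:
  km 14 (Alpha, w=300) → cum 300
  km 27 (Beta, w=25) → cum 325
  km 30 (Gamma, w=3) → cum 328
  km 36 (Delta, w=125) → cum 453  ≥ 361.5 → median here
  km 38 (Epsilon, w=110) → cum 563
  km 39 (Zeta, w=150) → cum 713
  km 40 (Eta, w=10) → cum 723
Optimal location: km 36.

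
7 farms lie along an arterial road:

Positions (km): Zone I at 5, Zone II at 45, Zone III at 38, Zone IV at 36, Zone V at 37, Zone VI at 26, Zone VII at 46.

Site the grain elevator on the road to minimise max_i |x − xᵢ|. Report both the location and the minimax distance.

location 25.5, max distance 20.5

The 1-center on a line is the midpoint of the two extreme points: leftmost at 5, rightmost at 46.
Optimal location = (5 + 46)/2 = 25.5; maximum distance = (46 − 5)/2 = 20.5.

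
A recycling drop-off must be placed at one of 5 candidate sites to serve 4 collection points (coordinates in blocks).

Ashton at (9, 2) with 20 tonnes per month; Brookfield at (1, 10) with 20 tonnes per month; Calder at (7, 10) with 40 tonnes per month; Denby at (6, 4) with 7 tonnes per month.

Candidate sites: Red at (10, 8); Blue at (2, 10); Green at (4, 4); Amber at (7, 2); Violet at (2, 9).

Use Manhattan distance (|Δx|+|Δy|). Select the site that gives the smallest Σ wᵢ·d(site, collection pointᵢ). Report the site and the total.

Blue, total 590 blocks

Total weighted distance at each candidate:
  Red (10, 8): total = 616
  Blue (2, 10): total = 590
  Green (4, 4): total = 694
  Amber (7, 2): total = 661
  Violet (2, 9): total = 623
Minimum is at Blue with total 590 blocks.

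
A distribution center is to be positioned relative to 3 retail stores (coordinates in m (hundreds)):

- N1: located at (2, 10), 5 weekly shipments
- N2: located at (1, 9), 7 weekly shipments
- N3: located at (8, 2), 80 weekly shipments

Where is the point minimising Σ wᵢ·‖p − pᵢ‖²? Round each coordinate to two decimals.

The minimiser of Σwᵢ‖p−pᵢ‖² is the weighted centroid p* = (Σwᵢpᵢ)/(Σwᵢ).
Σwᵢ = 92.
Σwᵢxᵢ = 5·2 + 7·1 + 80·8 = 657.
Σwᵢyᵢ = 5·10 + 7·9 + 80·2 = 273.
x* = 657/92 = 7.14, y* = 273/92 = 2.97.

(7.14, 2.97)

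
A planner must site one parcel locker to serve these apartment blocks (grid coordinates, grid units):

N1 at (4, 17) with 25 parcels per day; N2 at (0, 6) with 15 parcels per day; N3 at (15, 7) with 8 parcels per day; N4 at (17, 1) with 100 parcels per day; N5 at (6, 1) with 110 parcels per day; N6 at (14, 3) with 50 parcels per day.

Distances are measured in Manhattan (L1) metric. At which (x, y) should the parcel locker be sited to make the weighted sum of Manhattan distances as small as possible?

(14, 1)

Manhattan distance separates: Σwᵢ(|x−xᵢ|+|y−yᵢ|) = Σwᵢ|x−xᵢ| + Σwᵢ|y−yᵢ|, so x and y are optimised independently as 1-D weighted medians.
Total weight W = 308; half = 154.
x-coordinate, sorted with cumulative weight:
  x=0 (N2, w=15) cum 15
  x=4 (N1, w=25) cum 40
  x=6 (N5, w=110) cum 150
  x=14 (N6, w=50) cum 200  ← median
  x=15 (N3, w=8) cum 208
  x=17 (N4, w=100) cum 308
⇒ x* = 14
y-coordinate, sorted with cumulative weight:
  y=1 (N4, w=100) cum 100
  y=1 (N5, w=110) cum 210  ← median
  y=3 (N6, w=50) cum 260
  y=6 (N2, w=15) cum 275
  y=7 (N3, w=8) cum 283
  y=17 (N1, w=25) cum 308
⇒ y* = 1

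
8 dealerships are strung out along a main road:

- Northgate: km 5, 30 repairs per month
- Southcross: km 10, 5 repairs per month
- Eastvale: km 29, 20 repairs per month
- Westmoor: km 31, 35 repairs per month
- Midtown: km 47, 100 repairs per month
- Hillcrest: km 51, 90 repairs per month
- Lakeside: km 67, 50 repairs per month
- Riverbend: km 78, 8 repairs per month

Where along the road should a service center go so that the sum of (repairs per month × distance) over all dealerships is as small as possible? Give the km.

For a sum of weighted absolute distances on a line, the optimum is the weighted median (not the mean). Total weight W = 338; half-weight = 169.
Sort by position and accumulate weight:
  km 5 (Northgate, w=30) → cum 30
  km 10 (Southcross, w=5) → cum 35
  km 29 (Eastvale, w=20) → cum 55
  km 31 (Westmoor, w=35) → cum 90
  km 47 (Midtown, w=100) → cum 190  ≥ 169 → median here
  km 51 (Hillcrest, w=90) → cum 280
  km 67 (Lakeside, w=50) → cum 330
  km 78 (Riverbend, w=8) → cum 338
Optimal location: km 47.

x = 47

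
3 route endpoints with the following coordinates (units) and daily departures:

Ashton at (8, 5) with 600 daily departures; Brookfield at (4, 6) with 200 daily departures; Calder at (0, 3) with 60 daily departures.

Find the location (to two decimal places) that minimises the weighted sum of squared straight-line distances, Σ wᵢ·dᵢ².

(6.51, 5.09)

The minimiser of Σwᵢ‖p−pᵢ‖² is the weighted centroid p* = (Σwᵢpᵢ)/(Σwᵢ).
Σwᵢ = 860.
Σwᵢxᵢ = 600·8 + 200·4 + 60·0 = 5600.
Σwᵢyᵢ = 600·5 + 200·6 + 60·3 = 4380.
x* = 5600/860 = 6.51, y* = 4380/860 = 5.09.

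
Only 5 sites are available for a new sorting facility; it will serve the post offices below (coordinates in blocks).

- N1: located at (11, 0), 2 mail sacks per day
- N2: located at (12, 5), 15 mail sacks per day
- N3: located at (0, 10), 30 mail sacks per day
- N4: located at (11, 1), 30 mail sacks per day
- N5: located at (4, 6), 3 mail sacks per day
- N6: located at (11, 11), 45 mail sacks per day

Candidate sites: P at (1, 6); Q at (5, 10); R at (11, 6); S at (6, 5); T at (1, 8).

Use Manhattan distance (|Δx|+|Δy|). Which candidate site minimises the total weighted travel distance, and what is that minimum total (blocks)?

Total weighted distance at each candidate:
  P (1, 6): total = 1496
  Q (5, 10): total = 1142
  R (11, 6): total = 888
  S (6, 5): total = 1214
  T (1, 8): total = 1446
Minimum is at R with total 888 blocks.

R, total 888 blocks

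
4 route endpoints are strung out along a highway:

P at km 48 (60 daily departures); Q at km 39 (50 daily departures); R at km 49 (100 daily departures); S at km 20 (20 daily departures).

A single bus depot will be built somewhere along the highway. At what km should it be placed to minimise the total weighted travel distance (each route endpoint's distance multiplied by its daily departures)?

For a sum of weighted absolute distances on a line, the optimum is the weighted median (not the mean). Total weight W = 230; half-weight = 115.
Sort by position and accumulate weight:
  km 20 (S, w=20) → cum 20
  km 39 (Q, w=50) → cum 70
  km 48 (P, w=60) → cum 130  ≥ 115 → median here
  km 49 (R, w=100) → cum 230
Optimal location: km 48.

x = 48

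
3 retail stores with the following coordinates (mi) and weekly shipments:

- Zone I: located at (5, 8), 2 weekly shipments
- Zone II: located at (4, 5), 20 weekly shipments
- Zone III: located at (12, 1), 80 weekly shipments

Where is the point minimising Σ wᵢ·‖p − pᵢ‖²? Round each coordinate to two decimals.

(10.29, 1.92)

The minimiser of Σwᵢ‖p−pᵢ‖² is the weighted centroid p* = (Σwᵢpᵢ)/(Σwᵢ).
Σwᵢ = 102.
Σwᵢxᵢ = 2·5 + 20·4 + 80·12 = 1050.
Σwᵢyᵢ = 2·8 + 20·5 + 80·1 = 196.
x* = 1050/102 = 10.29, y* = 196/102 = 1.92.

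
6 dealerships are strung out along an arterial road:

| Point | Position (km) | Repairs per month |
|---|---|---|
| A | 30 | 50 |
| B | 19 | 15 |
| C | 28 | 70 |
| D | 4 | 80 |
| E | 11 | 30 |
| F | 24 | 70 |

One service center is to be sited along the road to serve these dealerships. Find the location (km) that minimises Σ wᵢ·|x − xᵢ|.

For a sum of weighted absolute distances on a line, the optimum is the weighted median (not the mean). Total weight W = 315; half-weight = 157.5.
Sort by position and accumulate weight:
  km 4 (D, w=80) → cum 80
  km 11 (E, w=30) → cum 110
  km 19 (B, w=15) → cum 125
  km 24 (F, w=70) → cum 195  ≥ 157.5 → median here
  km 28 (C, w=70) → cum 265
  km 30 (A, w=50) → cum 315
Optimal location: km 24.

x = 24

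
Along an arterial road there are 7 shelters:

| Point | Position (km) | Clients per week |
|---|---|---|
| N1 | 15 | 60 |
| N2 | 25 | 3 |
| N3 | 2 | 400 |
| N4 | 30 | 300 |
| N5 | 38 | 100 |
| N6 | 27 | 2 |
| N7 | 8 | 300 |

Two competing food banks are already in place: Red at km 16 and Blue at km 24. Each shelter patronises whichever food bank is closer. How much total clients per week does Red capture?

760

The indifferent point is the midpoint (16+24)/2 = 20; shelters left of it (closer to Red at 16) go to Red, those right go to Blue.
  N3 at 2 (w=400) → Red
  N7 at 8 (w=300) → Red
  N1 at 15 (w=60) → Red
  N2 at 25 (w=3) → Blue
  N6 at 27 (w=2) → Blue
  N4 at 30 (w=300) → Blue
  N5 at 38 (w=100) → Blue
Red captures 760; Blue captures 405.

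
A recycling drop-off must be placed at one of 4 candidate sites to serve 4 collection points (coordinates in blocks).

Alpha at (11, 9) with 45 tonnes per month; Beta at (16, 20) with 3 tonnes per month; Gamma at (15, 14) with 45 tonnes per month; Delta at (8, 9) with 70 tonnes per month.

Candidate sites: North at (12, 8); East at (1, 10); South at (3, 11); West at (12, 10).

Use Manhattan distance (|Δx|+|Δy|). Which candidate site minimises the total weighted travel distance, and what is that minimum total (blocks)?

West, total 797 blocks

Total weighted distance at each candidate:
  North (12, 8): total = 893
  East (1, 10): total = 1940
  South (3, 11): total = 1681
  West (12, 10): total = 797
Minimum is at West with total 797 blocks.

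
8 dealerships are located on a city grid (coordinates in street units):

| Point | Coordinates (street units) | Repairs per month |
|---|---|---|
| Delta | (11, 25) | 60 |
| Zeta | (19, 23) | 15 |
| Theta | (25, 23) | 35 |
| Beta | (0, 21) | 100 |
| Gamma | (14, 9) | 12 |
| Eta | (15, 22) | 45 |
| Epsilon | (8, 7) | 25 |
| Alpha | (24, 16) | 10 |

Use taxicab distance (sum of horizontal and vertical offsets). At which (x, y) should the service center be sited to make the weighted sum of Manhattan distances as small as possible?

(11, 22)

Manhattan distance separates: Σwᵢ(|x−xᵢ|+|y−yᵢ|) = Σwᵢ|x−xᵢ| + Σwᵢ|y−yᵢ|, so x and y are optimised independently as 1-D weighted medians.
Total weight W = 302; half = 151.
x-coordinate, sorted with cumulative weight:
  x=0 (Beta, w=100) cum 100
  x=8 (Epsilon, w=25) cum 125
  x=11 (Delta, w=60) cum 185  ← median
  x=14 (Gamma, w=12) cum 197
  x=15 (Eta, w=45) cum 242
  x=19 (Zeta, w=15) cum 257
  x=24 (Alpha, w=10) cum 267
  x=25 (Theta, w=35) cum 302
⇒ x* = 11
y-coordinate, sorted with cumulative weight:
  y=7 (Epsilon, w=25) cum 25
  y=9 (Gamma, w=12) cum 37
  y=16 (Alpha, w=10) cum 47
  y=21 (Beta, w=100) cum 147
  y=22 (Eta, w=45) cum 192  ← median
  y=23 (Zeta, w=15) cum 207
  y=23 (Theta, w=35) cum 242
  y=25 (Delta, w=60) cum 302
⇒ y* = 22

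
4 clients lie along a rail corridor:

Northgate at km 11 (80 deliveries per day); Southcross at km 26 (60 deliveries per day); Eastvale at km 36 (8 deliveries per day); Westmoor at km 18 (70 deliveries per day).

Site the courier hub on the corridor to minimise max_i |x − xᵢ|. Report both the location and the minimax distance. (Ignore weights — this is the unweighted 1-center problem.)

location 23.5, max distance 12.5

The 1-center on a line is the midpoint of the two extreme points: leftmost at 11, rightmost at 36.
Optimal location = (11 + 36)/2 = 23.5; maximum distance = (36 − 11)/2 = 12.5.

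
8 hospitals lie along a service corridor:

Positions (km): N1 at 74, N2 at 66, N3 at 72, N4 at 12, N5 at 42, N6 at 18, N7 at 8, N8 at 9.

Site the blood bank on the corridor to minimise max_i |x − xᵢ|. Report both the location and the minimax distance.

location 41, max distance 33

The 1-center on a line is the midpoint of the two extreme points: leftmost at 8, rightmost at 74.
Optimal location = (8 + 74)/2 = 41; maximum distance = (74 − 8)/2 = 33.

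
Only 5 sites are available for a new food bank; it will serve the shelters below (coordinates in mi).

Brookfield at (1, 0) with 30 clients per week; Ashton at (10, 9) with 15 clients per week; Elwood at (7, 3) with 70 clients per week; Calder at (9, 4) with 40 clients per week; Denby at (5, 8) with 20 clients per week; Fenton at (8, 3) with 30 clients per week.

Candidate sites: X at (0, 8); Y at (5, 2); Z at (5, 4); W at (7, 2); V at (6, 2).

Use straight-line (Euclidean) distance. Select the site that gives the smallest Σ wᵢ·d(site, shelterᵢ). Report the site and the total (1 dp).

W, total 656.0 mi

Total weighted distance at each candidate:
  X (0, 8): total = 1771.8
  Y (5, 2): total = 813.5
  Z (5, 4): total = 767.2
  W (7, 2): total = 656.0
  V (6, 2): total = 714.4
Minimum is at W with total 656.0 mi.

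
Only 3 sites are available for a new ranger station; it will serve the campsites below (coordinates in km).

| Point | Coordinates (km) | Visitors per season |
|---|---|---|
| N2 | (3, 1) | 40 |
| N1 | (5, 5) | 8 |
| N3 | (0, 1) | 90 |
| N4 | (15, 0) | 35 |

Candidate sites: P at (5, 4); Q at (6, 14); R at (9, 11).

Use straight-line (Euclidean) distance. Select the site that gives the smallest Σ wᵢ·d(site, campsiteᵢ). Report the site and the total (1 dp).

P, total 1054.0 km

Total weighted distance at each candidate:
  P (5, 4): total = 1054.0
  Q (6, 14): total = 2477.2
  R (9, 11): total = 2173.5
Minimum is at P with total 1054.0 km.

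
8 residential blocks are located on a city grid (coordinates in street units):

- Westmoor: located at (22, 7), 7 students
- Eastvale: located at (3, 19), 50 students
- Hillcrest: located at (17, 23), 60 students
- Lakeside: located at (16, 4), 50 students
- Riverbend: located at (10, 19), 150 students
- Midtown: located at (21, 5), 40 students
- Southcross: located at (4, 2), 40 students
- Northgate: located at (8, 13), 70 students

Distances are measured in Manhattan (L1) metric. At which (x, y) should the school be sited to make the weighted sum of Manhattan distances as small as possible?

Manhattan distance separates: Σwᵢ(|x−xᵢ|+|y−yᵢ|) = Σwᵢ|x−xᵢ| + Σwᵢ|y−yᵢ|, so x and y are optimised independently as 1-D weighted medians.
Total weight W = 467; half = 233.5.
x-coordinate, sorted with cumulative weight:
  x=3 (Eastvale, w=50) cum 50
  x=4 (Southcross, w=40) cum 90
  x=8 (Northgate, w=70) cum 160
  x=10 (Riverbend, w=150) cum 310  ← median
  x=16 (Lakeside, w=50) cum 360
  x=17 (Hillcrest, w=60) cum 420
  x=21 (Midtown, w=40) cum 460
  x=22 (Westmoor, w=7) cum 467
⇒ x* = 10
y-coordinate, sorted with cumulative weight:
  y=2 (Southcross, w=40) cum 40
  y=4 (Lakeside, w=50) cum 90
  y=5 (Midtown, w=40) cum 130
  y=7 (Westmoor, w=7) cum 137
  y=13 (Northgate, w=70) cum 207
  y=19 (Eastvale, w=50) cum 257  ← median
  y=19 (Riverbend, w=150) cum 407
  y=23 (Hillcrest, w=60) cum 467
⇒ y* = 19

(10, 19)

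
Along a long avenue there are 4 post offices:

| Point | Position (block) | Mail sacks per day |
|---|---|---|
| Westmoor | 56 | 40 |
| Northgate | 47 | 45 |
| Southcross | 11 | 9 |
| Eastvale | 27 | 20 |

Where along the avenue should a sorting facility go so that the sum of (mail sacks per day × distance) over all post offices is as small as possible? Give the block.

x = 47

For a sum of weighted absolute distances on a line, the optimum is the weighted median (not the mean). Total weight W = 114; half-weight = 57.
Sort by position and accumulate weight:
  block 11 (Southcross, w=9) → cum 9
  block 27 (Eastvale, w=20) → cum 29
  block 47 (Northgate, w=45) → cum 74  ≥ 57 → median here
  block 56 (Westmoor, w=40) → cum 114
Optimal location: block 47.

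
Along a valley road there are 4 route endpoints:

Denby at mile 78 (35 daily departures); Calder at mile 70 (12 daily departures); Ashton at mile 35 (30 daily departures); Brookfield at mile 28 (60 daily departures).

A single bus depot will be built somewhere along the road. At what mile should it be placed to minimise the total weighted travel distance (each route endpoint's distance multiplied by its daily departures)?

For a sum of weighted absolute distances on a line, the optimum is the weighted median (not the mean). Total weight W = 137; half-weight = 68.5.
Sort by position and accumulate weight:
  mile 28 (Brookfield, w=60) → cum 60
  mile 35 (Ashton, w=30) → cum 90  ≥ 68.5 → median here
  mile 70 (Calder, w=12) → cum 102
  mile 78 (Denby, w=35) → cum 137
Optimal location: mile 35.

x = 35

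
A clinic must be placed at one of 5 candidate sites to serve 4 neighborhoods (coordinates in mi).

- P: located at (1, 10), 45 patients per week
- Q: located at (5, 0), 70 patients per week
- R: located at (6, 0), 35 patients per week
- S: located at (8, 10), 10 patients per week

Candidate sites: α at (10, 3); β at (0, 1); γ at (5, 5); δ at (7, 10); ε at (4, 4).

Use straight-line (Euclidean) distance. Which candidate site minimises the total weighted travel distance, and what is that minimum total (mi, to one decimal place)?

ε, total 819.1 mi

Total weighted distance at each candidate:
  α (10, 3): total = 1169.0
  β (0, 1): total = 1097.7
  γ (5, 5): total = 874.9
  δ (7, 10): total = 1345.6
  ε (4, 4): total = 819.1
Minimum is at ε with total 819.1 mi.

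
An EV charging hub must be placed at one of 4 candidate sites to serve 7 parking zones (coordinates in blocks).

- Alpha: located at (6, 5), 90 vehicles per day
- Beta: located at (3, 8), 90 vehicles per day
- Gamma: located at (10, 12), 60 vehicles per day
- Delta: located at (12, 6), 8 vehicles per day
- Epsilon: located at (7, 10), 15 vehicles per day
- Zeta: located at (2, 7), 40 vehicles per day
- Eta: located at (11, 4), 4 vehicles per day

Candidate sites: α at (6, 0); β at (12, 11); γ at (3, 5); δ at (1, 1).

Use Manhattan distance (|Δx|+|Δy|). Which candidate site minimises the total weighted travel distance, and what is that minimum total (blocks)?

Total weighted distance at each candidate:
  α (6, 0): total = 3137
  β (12, 11): total = 3062
  γ (3, 5): total = 1751
  δ (1, 1): total = 3505
Minimum is at γ with total 1751 blocks.

γ, total 1751 blocks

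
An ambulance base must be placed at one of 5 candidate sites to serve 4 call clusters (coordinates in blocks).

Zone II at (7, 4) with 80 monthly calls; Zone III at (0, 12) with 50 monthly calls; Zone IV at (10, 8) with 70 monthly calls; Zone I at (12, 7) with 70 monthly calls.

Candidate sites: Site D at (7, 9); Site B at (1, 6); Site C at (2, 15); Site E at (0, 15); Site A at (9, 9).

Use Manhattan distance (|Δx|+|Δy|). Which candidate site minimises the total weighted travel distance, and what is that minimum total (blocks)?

Site A, total 1650 blocks

Total weighted distance at each candidate:
  Site D (7, 9): total = 1670
  Site B (1, 6): total = 2600
  Site C (2, 15): total = 3840
  Site E (0, 15): total = 4180
  Site A (9, 9): total = 1650
Minimum is at Site A with total 1650 blocks.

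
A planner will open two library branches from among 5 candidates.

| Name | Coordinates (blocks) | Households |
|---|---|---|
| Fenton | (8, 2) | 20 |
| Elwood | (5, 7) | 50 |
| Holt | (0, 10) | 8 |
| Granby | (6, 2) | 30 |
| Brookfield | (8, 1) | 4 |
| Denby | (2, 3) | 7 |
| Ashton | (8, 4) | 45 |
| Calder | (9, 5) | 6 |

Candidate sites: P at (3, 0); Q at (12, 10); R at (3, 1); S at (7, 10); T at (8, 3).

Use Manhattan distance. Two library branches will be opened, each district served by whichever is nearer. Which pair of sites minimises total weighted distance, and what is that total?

Evaluate every pair (each demand assigned to the nearer of the two):
  {S, T}: total = 529
  {R, T}: total = 648
  {P, T}: total = 663
  {Q, T}: total = 669
  {R, S}: total = 944
  {P, S}: total = 1005
  {Q, R}: total = 1185
  {P, R}: total = 1197
  {Q, S}: total = 1237
  {P, Q}: total = 1341
Best pair: {S, T} with total 529.

{S, T}, total 529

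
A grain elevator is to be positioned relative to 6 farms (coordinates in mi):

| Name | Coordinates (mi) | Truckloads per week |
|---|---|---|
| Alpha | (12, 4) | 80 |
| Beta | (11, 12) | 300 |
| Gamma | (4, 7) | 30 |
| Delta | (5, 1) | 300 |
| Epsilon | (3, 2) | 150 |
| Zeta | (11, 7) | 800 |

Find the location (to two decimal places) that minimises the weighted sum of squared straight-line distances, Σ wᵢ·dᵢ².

The minimiser of Σwᵢ‖p−pᵢ‖² is the weighted centroid p* = (Σwᵢpᵢ)/(Σwᵢ).
Σwᵢ = 1660.
Σwᵢxᵢ = 80·12 + 300·11 + 30·4 + 300·5 + 150·3 + 800·11 = 15130.
Σwᵢyᵢ = 80·4 + 300·12 + 30·7 + 300·1 + 150·2 + 800·7 = 10330.
x* = 15130/1660 = 9.11, y* = 10330/1660 = 6.22.

(9.11, 6.22)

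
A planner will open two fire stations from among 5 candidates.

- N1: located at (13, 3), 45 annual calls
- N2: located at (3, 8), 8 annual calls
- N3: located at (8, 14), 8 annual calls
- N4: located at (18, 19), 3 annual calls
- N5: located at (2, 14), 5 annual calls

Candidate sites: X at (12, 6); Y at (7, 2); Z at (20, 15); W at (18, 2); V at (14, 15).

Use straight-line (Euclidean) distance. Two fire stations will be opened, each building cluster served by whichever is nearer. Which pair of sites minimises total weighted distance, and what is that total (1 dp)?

{X, V}, total 341.9

Evaluate every pair (each demand assigned to the nearer of the two):
  {X, V}: total = 341.9
  {X, Z}: total = 365.1
  {X, Y}: total = 378.5
  {X, W}: total = 394.6
  {Y, V}: total = 457.3
  {W, V}: total = 459.6
  {Y, W}: total = 499.5
  {Y, Z}: total = 506.2
  {Z, W}: total = 558.6
  {Z, V}: total = 768.5
Best pair: {X, V} with total 341.9.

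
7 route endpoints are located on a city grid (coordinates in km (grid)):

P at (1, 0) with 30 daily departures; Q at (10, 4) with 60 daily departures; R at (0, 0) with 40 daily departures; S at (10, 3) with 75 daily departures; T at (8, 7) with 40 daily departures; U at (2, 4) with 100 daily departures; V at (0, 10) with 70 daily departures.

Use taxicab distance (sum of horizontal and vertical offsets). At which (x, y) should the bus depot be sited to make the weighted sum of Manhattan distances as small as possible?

(2, 4)

Manhattan distance separates: Σwᵢ(|x−xᵢ|+|y−yᵢ|) = Σwᵢ|x−xᵢ| + Σwᵢ|y−yᵢ|, so x and y are optimised independently as 1-D weighted medians.
Total weight W = 415; half = 207.5.
x-coordinate, sorted with cumulative weight:
  x=0 (R, w=40) cum 40
  x=0 (V, w=70) cum 110
  x=1 (P, w=30) cum 140
  x=2 (U, w=100) cum 240  ← median
  x=8 (T, w=40) cum 280
  x=10 (Q, w=60) cum 340
  x=10 (S, w=75) cum 415
⇒ x* = 2
y-coordinate, sorted with cumulative weight:
  y=0 (P, w=30) cum 30
  y=0 (R, w=40) cum 70
  y=3 (S, w=75) cum 145
  y=4 (Q, w=60) cum 205
  y=4 (U, w=100) cum 305  ← median
  y=7 (T, w=40) cum 345
  y=10 (V, w=70) cum 415
⇒ y* = 4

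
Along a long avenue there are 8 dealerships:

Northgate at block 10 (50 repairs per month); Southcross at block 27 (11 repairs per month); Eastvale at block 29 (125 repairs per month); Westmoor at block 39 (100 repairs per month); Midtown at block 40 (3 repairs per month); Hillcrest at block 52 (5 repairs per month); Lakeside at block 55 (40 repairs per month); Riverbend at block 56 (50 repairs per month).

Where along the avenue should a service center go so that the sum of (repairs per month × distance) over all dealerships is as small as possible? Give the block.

For a sum of weighted absolute distances on a line, the optimum is the weighted median (not the mean). Total weight W = 384; half-weight = 192.
Sort by position and accumulate weight:
  block 10 (Northgate, w=50) → cum 50
  block 27 (Southcross, w=11) → cum 61
  block 29 (Eastvale, w=125) → cum 186
  block 39 (Westmoor, w=100) → cum 286  ≥ 192 → median here
  block 40 (Midtown, w=3) → cum 289
  block 52 (Hillcrest, w=5) → cum 294
  block 55 (Lakeside, w=40) → cum 334
  block 56 (Riverbend, w=50) → cum 384
Optimal location: block 39.

x = 39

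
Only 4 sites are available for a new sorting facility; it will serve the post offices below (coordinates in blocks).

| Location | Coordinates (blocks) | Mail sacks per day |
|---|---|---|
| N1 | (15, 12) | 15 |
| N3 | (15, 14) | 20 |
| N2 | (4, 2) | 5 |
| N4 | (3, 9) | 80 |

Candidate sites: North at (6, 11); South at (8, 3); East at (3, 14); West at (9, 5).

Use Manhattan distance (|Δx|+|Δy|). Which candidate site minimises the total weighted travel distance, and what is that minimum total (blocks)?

North, total 845 blocks

Total weighted distance at each candidate:
  North (6, 11): total = 845
  South (8, 3): total = 1505
  East (3, 14): total = 915
  West (9, 5): total = 1335
Minimum is at North with total 845 blocks.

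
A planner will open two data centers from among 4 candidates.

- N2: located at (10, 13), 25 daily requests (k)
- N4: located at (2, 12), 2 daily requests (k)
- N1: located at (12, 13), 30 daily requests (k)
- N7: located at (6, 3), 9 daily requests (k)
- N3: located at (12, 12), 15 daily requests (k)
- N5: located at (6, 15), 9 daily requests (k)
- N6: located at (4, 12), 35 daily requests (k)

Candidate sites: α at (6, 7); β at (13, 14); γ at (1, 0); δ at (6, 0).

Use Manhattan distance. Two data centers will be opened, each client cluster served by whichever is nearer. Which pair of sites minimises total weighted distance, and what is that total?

{α, β}, total 576

Evaluate every pair (each demand assigned to the nearer of the two):
  {α, β}: total = 576
  {β, δ}: total = 715
  {β, γ}: total = 760
  {α, δ}: total = 1137
  {α, γ}: total = 1146
  {γ, δ}: total = 1943
Best pair: {α, β} with total 576.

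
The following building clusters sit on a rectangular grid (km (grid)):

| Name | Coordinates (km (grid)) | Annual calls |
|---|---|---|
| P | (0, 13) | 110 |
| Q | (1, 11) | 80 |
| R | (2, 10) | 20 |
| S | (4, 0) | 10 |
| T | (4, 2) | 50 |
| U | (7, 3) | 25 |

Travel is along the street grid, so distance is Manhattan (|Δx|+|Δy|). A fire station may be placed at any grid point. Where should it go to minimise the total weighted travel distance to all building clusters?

Manhattan distance separates: Σwᵢ(|x−xᵢ|+|y−yᵢ|) = Σwᵢ|x−xᵢ| + Σwᵢ|y−yᵢ|, so x and y are optimised independently as 1-D weighted medians.
Total weight W = 295; half = 147.5.
x-coordinate, sorted with cumulative weight:
  x=0 (P, w=110) cum 110
  x=1 (Q, w=80) cum 190  ← median
  x=2 (R, w=20) cum 210
  x=4 (S, w=10) cum 220
  x=4 (T, w=50) cum 270
  x=7 (U, w=25) cum 295
⇒ x* = 1
y-coordinate, sorted with cumulative weight:
  y=0 (S, w=10) cum 10
  y=2 (T, w=50) cum 60
  y=3 (U, w=25) cum 85
  y=10 (R, w=20) cum 105
  y=11 (Q, w=80) cum 185  ← median
  y=13 (P, w=110) cum 295
⇒ y* = 11

(1, 11)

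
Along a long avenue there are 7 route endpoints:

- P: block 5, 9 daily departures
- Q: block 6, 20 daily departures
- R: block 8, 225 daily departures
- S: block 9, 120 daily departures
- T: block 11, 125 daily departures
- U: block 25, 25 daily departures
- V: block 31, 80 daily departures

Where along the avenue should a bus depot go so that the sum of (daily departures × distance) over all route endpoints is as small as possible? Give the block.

For a sum of weighted absolute distances on a line, the optimum is the weighted median (not the mean). Total weight W = 604; half-weight = 302.
Sort by position and accumulate weight:
  block 5 (P, w=9) → cum 9
  block 6 (Q, w=20) → cum 29
  block 8 (R, w=225) → cum 254
  block 9 (S, w=120) → cum 374  ≥ 302 → median here
  block 11 (T, w=125) → cum 499
  block 25 (U, w=25) → cum 524
  block 31 (V, w=80) → cum 604
Optimal location: block 9.

x = 9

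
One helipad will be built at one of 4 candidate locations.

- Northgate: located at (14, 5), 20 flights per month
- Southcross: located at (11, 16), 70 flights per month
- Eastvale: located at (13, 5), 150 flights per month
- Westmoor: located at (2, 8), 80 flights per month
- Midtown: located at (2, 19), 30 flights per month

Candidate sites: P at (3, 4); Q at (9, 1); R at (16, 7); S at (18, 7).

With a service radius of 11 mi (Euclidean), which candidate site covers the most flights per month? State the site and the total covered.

Q, covering 250

Coverage radius r = 11 mi; a point is covered iff (Δx)²+(Δy)² ≤ 11² = 121.
  P (3, 4): covers {Eastvale, Westmoor} → 230
  Q (9, 1): covers {Northgate, Eastvale, Westmoor} → 250
  R (16, 7): covers {Northgate, Southcross, Eastvale} → 240
  S (18, 7): covers {Northgate, Eastvale} → 170
Maximum coverage at Q: 250 flights per month.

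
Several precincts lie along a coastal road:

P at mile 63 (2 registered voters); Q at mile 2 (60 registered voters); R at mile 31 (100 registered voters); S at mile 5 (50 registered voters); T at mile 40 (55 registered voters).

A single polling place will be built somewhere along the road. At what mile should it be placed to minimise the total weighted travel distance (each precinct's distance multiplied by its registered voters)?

For a sum of weighted absolute distances on a line, the optimum is the weighted median (not the mean). Total weight W = 267; half-weight = 133.5.
Sort by position and accumulate weight:
  mile 2 (Q, w=60) → cum 60
  mile 5 (S, w=50) → cum 110
  mile 31 (R, w=100) → cum 210  ≥ 133.5 → median here
  mile 40 (T, w=55) → cum 265
  mile 63 (P, w=2) → cum 267
Optimal location: mile 31.

x = 31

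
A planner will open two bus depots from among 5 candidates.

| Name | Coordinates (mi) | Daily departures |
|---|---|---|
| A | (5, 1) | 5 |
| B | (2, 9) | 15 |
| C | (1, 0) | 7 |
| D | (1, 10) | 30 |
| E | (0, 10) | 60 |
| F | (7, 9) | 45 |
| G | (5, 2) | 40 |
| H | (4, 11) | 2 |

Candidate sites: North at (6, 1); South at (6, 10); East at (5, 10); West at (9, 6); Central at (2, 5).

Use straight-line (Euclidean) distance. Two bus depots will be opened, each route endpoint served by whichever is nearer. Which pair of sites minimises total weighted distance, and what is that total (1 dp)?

Evaluate every pair (each demand assigned to the nearer of the two):
  {North, East}: total = 668.1
  {North, South}: total = 737.2
  {East, Central}: total = 801.3
  {South, Central}: total = 831.6
  {East, West}: total = 899.2
  {North, Central}: total = 934.1
  {West, Central}: total = 941.4
  {South, West}: total = 968.2
  {South, East}: total = 974.3
  {North, West}: total = 1247.1
Best pair: {North, East} with total 668.1.

{North, East}, total 668.1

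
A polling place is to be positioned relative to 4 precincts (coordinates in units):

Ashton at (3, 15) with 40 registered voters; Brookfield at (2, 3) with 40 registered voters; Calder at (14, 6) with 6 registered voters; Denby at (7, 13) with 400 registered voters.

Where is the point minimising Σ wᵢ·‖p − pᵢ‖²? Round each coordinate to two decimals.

(6.35, 12.26)

The minimiser of Σwᵢ‖p−pᵢ‖² is the weighted centroid p* = (Σwᵢpᵢ)/(Σwᵢ).
Σwᵢ = 486.
Σwᵢxᵢ = 40·3 + 40·2 + 6·14 + 400·7 = 3084.
Σwᵢyᵢ = 40·15 + 40·3 + 6·6 + 400·13 = 5956.
x* = 3084/486 = 6.35, y* = 5956/486 = 12.26.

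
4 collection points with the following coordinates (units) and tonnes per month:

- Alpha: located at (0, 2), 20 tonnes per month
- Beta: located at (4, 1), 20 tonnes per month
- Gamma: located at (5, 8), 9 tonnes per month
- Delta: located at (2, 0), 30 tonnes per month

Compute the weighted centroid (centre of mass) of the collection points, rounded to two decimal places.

The minimiser of Σwᵢ‖p−pᵢ‖² is the weighted centroid p* = (Σwᵢpᵢ)/(Σwᵢ).
Σwᵢ = 79.
Σwᵢxᵢ = 20·0 + 20·4 + 9·5 + 30·2 = 185.
Σwᵢyᵢ = 20·2 + 20·1 + 9·8 + 30·0 = 132.
x* = 185/79 = 2.34, y* = 132/79 = 1.67.

(2.34, 1.67)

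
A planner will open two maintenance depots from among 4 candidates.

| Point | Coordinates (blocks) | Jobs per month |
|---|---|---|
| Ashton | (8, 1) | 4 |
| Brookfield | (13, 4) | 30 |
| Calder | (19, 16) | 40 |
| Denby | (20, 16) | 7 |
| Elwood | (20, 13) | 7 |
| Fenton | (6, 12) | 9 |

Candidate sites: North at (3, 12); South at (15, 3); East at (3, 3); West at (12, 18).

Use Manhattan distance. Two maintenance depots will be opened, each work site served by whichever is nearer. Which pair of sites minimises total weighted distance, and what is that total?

{South, West}, total 755

Evaluate every pair (each demand assigned to the nearer of the two):
  {South, West}: total = 755
  {East, West}: total = 987
  {North, West}: total = 1062
  {North, South}: total = 1064
  {South, East}: total = 1137
  {North, East}: total = 1458
Best pair: {South, West} with total 755.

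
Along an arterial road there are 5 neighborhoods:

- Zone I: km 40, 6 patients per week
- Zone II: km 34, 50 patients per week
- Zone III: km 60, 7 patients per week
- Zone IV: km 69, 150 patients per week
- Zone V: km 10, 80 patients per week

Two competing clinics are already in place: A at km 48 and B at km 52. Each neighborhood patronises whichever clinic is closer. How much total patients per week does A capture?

136

The indifferent point is the midpoint (48+52)/2 = 50; neighborhoods left of it (closer to A at 48) go to A, those right go to B.
  Zone V at 10 (w=80) → A
  Zone II at 34 (w=50) → A
  Zone I at 40 (w=6) → A
  Zone III at 60 (w=7) → B
  Zone IV at 69 (w=150) → B
A captures 136; B captures 157.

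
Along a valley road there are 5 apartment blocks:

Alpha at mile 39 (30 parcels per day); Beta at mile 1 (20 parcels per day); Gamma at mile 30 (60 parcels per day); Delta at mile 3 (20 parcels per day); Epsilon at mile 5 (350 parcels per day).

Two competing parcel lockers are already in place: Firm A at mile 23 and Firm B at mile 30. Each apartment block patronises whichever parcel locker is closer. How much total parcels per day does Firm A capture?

The indifferent point is the midpoint (23+30)/2 = 26.5; apartment blocks left of it (closer to Firm A at 23) go to Firm A, those right go to Firm B.
  Beta at 1 (w=20) → Firm A
  Delta at 3 (w=20) → Firm A
  Epsilon at 5 (w=350) → Firm A
  Gamma at 30 (w=60) → Firm B
  Alpha at 39 (w=30) → Firm B
Firm A captures 390; Firm B captures 90.

390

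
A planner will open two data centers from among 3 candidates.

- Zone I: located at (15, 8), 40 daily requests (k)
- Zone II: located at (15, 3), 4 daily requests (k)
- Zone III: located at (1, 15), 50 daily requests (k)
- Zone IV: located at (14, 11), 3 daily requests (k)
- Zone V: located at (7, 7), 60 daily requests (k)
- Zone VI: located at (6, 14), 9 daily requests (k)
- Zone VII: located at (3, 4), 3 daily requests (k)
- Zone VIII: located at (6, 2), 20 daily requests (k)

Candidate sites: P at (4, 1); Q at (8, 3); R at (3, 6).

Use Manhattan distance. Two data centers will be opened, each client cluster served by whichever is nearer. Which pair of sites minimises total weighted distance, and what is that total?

{Q, R}, total 1565

Evaluate every pair (each demand assigned to the nearer of the two):
  {Q, R}: total = 1565
  {P, R}: total = 1675
  {P, Q}: total = 1889
Best pair: {Q, R} with total 1565.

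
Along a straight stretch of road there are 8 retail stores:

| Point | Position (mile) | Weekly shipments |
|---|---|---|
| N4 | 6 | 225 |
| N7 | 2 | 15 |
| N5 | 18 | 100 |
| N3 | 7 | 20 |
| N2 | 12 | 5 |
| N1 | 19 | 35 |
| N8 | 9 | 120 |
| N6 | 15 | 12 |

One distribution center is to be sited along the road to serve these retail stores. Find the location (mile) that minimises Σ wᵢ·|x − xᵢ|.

x = 9

For a sum of weighted absolute distances on a line, the optimum is the weighted median (not the mean). Total weight W = 532; half-weight = 266.
Sort by position and accumulate weight:
  mile 2 (N7, w=15) → cum 15
  mile 6 (N4, w=225) → cum 240
  mile 7 (N3, w=20) → cum 260
  mile 9 (N8, w=120) → cum 380  ≥ 266 → median here
  mile 12 (N2, w=5) → cum 385
  mile 15 (N6, w=12) → cum 397
  mile 18 (N5, w=100) → cum 497
  mile 19 (N1, w=35) → cum 532
Optimal location: mile 9.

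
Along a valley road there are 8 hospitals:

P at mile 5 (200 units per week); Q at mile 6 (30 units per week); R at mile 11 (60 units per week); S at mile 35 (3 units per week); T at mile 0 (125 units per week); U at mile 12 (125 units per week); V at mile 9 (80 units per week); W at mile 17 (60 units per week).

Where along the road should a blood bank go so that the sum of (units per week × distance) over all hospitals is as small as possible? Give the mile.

For a sum of weighted absolute distances on a line, the optimum is the weighted median (not the mean). Total weight W = 683; half-weight = 341.5.
Sort by position and accumulate weight:
  mile 0 (T, w=125) → cum 125
  mile 5 (P, w=200) → cum 325
  mile 6 (Q, w=30) → cum 355  ≥ 341.5 → median here
  mile 9 (V, w=80) → cum 435
  mile 11 (R, w=60) → cum 495
  mile 12 (U, w=125) → cum 620
  mile 17 (W, w=60) → cum 680
  mile 35 (S, w=3) → cum 683
Optimal location: mile 6.

x = 6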